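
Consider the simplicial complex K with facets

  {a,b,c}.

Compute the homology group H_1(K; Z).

Order the vertices as a < b < c. Listing each simplex with vertices in this order, K has dimension 2 with simplices:

  0-simplices (3): a, b, c
  1-simplices (3): ab, ac, bc
  2-simplices (1): abc

giving chain groups C_0 ≅ Z^3, C_1 ≅ Z^3, C_2 ≅ Z^1.

Boundary ∂_1: C_1 → C_0 maps an edge to its endpoints' difference, ∂[p,q] = q − p. For instance
  ∂ab = b − a.
This gives a 3×3 integer matrix of rank 2; reducing to Smith normal form yields diagonal entries (1,1).

Boundary ∂_2: C_2 → C_1 sends each 2-simplex [p,q,r] to [q,r] − [p,r] + [p,q]. For instance
  ∂abc = bc − ac + ab.
The resulting 3×1 matrix has rank 1, and its Smith normal form has invariant factors (1).

Computing H_k = (kernel of ∂_k) / (image of ∂_{k+1}):

  H_1: rank ker ∂_1 − rank ∂_2 = (3 − 2) − 1 = 0, and the invariant factors of ∂_2 are all 1, so H_1 ≅ 0.

H_1 ≅ 0.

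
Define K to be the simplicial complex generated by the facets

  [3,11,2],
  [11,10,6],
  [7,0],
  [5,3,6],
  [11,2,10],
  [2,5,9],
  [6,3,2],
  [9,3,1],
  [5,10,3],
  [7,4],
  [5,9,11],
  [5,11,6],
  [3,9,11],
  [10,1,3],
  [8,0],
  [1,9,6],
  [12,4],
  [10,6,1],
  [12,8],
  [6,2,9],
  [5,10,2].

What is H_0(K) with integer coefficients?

K has 13 vertices, 29 edges, 16 triangles.
rank ∂_0 = 0, rank ∂_1 = 11 ⇒ b_0 = 13 − 0 − 11 = 2; all invariant factors of ∂_1 are 1 so no torsion. So H_0 = Z^2.

H_0 = Z^2.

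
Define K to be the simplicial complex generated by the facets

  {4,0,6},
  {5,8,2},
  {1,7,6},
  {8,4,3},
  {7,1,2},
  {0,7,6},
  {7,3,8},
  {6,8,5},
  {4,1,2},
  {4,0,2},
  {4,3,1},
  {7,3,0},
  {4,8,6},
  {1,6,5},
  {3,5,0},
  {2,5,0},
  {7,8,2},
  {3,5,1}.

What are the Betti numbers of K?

b_0 = 1, b_1 = 2, b_2 = 1.

K has 9 vertices, 27 edges, 18 triangles.
rank ∂_0 = 0, rank ∂_1 = 8 ⇒ b_0 = 9 − 0 − 8 = 1; all invariant factors of ∂_1 are 1 so no torsion. So H_0 = Z.
rank ∂_1 = 8, rank ∂_2 = 17 ⇒ b_1 = 27 − 8 − 17 = 2; all invariant factors of ∂_2 are 1 so no torsion. So H_1 = Z^2.
rank ∂_2 = 17, rank ∂_3 = 0 ⇒ b_2 = 18 − 17 − 0 = 1. So H_2 = Z.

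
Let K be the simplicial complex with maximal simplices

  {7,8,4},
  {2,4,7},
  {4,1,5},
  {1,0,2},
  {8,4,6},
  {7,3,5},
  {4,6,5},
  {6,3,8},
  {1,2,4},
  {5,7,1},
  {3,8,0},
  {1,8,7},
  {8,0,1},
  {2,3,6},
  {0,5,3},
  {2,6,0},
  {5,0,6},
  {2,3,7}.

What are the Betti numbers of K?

Take the total order 0 < 1 < 2 < 3 < 4 < 5 < 6 < 7 < 8 on the vertex set. Then K (dimension 2) consists of the simplices:

  0-simplices (9): [0], [1], [2], [3], [4], [5], [6], [7], [8]
  1-simplices (27): (27 of them)
  2-simplices (18): [0,1,2], [0,1,8], [0,2,6], [0,3,5], [0,3,8], [0,5,6], [1,2,4], [1,4,5], [1,5,7], [1,7,8], [2,3,6], [2,3,7], [2,4,7], [3,5,7], [3,6,8], [4,5,6], [4,6,8], [4,7,8]

giving chain groups C_0 ≅ Z^9, C_1 ≅ Z^27, C_2 ≅ Z^18.

∂_1: C_1 → C_0 sends each edge [p,q] (with p < q) to q − p. For instance
  ∂[1,7] = [7] − [1].
The 9×27 boundary matrix has rank 8 and Smith normal form diag(1,1,1,1,1,1,1,1).

Boundary ∂_2: C_2 → C_1 acts by ∂[p,q,r] = [q,r] − [p,r] + [p,q]. For instance
  ∂[0,3,5] = [3,5] − [0,5] + [0,3],
  ∂[1,7,8] = [7,8] − [1,8] + [1,7].
As a 27×18 matrix over Z this has rank 18, with invariant factors (1,1,1,1,1,1,1,1,1,1,1,1,1,1,1,1,1,2).

Now H_k = ker ∂_k / im ∂_{k+1}, so:

  H_0: rank C_0 − rank ∂_1 = 9 − 8 = 1, and the invariant factors of ∂_1 are all 1, so H_0 ≅ Z.
  H_1: rank ker ∂_1 − rank ∂_2 = (27 − 8) − 18 = 1, and ∂_2 has invariant factor 2 > 1, so H_1 ≅ Z × Z/2.
  H_2: rank ker ∂_2 − rank ∂_3 = (18 − 18) − 0 = 0, and there is no ∂_3, so H_2 ≅ 0.

Hence the Betti numbers are b_0 = 1, b_1 = 1, b_2 = 0.

b_0 = 1, b_1 = 1, b_2 = 0.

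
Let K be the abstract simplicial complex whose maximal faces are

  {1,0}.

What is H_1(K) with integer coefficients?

H_1 = 0.

We work with the vertex ordering 0 < 1. The simplices of K, each written with vertices in increasing order, are:

  0-simplices (2): [0], [1]
  1-simplices (1): [0,1]

so the chain groups are C_0 ≅ Z^2, C_1 ≅ Z^1.

The boundary map ∂_1: C_1 → C_0 sends each edge [p,q] (with p < q) to q − p. For instance
  ∂[0,1] = [1] − [0].
This gives a 2×1 integer matrix of rank 1; reducing to Smith normal form yields diagonal entries (1).

Now H_k = ker ∂_k / im ∂_{k+1}, so:

  H_1: rank ker ∂_1 − rank ∂_2 = (1 − 1) − 0 = 0, and there is no ∂_2, so H_1 = 0.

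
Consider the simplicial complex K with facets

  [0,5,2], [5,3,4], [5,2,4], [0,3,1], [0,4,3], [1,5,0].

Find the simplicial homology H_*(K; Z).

Take the total order 0 < 1 < 2 < 3 < 4 < 5 on the vertex set. Then K (dimension 2) consists of the simplices:

  0-simplices (6): [0], [1], [2], [3], [4], [5]
  1-simplices (12): [0,1], [0,2], [0,3], [0,4], [0,5], [1,3], [1,5], [2,4], [2,5], [3,4], [3,5], [4,5]
  2-simplices (6): [0,1,3], [0,1,5], [0,2,5], [0,3,4], [2,4,5], [3,4,5]

giving chain groups C_0 ≅ Z^6, C_1 ≅ Z^12, C_2 ≅ Z^6.

Boundary ∂_1: C_1 → C_0 sends each edge [p,q] (with p < q) to q − p. For instance
  ∂[0,4] = [4] − [0].
The 6×12 boundary matrix has rank 5 and Smith normal form diag(1,1,1,1,1).

Boundary ∂_2: C_2 → C_1 acts by ∂[p,q,r] = [q,r] − [p,r] + [p,q]. For instance
  ∂[3,4,5] = [4,5] − [3,5] + [3,4],
  ∂[0,2,5] = [2,5] − [0,5] + [0,2].
The 12×6 boundary matrix has rank 6 and Smith normal form diag(1,1,1,1,1,1).

Computing H_k = (kernel of ∂_k) / (image of ∂_{k+1}):

  H_0: rank C_0 − rank ∂_1 = 6 − 5 = 1, and the invariant factors of ∂_1 are all 1, so H_0 = Z.
  H_1: rank ker ∂_1 − rank ∂_2 = (12 − 5) − 6 = 1, and the invariant factors of ∂_2 are all 1, so H_1 = Z.
  H_2: rank ker ∂_2 − rank ∂_3 = (6 − 6) − 0 = 0, and there is no ∂_3, so H_2 = 0.

H_0 ≅ Z,  H_1 ≅ Z,  H_2 = 0.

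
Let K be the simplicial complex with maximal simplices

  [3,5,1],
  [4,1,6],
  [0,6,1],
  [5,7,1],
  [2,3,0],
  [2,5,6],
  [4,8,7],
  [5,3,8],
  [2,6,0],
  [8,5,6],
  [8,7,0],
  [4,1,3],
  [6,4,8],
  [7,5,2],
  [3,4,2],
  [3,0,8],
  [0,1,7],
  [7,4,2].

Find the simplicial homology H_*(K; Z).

We work with the vertex ordering 0 < 1 < 2 < 3 < 4 < 5 < 6 < 7 < 8. The simplices of K, each written with vertices in increasing order, are:

  0-simplices (9): [0], [1], [2], [3], [4], [5], [6], [7], [8]
  1-simplices (27): (27 of them)
  2-simplices (18): [0,1,6], [0,1,7], [0,2,3], [0,2,6], [0,3,8], [0,7,8], [1,3,4], [1,3,5], [1,4,6], [1,5,7], [2,3,4], [2,4,7], [2,5,6], [2,5,7], [3,5,8], [4,6,8], [4,7,8], [5,6,8]

Hence C_0 ≅ Z^9, C_1 ≅ Z^27, C_2 ≅ Z^18.

Boundary ∂_1: C_1 → C_0 sends each edge [p,q] (with p < q) to q − p. For instance
  ∂[4,8] = [8] − [4].
As a 9×27 matrix over Z this has rank 8, with invariant factors (1,1,1,1,1,1,1,1).

The boundary map ∂_2: C_2 → C_1 acts by ∂[p,q,r] = [q,r] − [p,r] + [p,q]. For instance
  ∂[2,4,7] = [4,7] − [2,7] + [2,4],
  ∂[1,3,5] = [3,5] − [1,5] + [1,3].
The resulting 27×18 matrix has rank 17, and its Smith normal form has invariant factors (1,1,1,1,1,1,1,1,1,1,1,1,1,1,1,1,1).

Now H_k = ker ∂_k / im ∂_{k+1}, so:

  H_0: rank C_0 − rank ∂_1 = 9 − 8 = 1, and the invariant factors of ∂_1 are all 1, so H_0 ≅ Z.
  H_1: rank ker ∂_1 − rank ∂_2 = (27 − 8) − 17 = 2, and the invariant factors of ∂_2 are all 1, so H_1 ≅ Z^2.
  H_2: rank ker ∂_2 − rank ∂_3 = (18 − 17) − 0 = 1, and there is no ∂_3, so H_2 ≅ Z.

(K is a triangulation of the torus T^2.)

H_0 ≅ Z,  H_1 ≅ Z^2,  H_2 ≅ Z.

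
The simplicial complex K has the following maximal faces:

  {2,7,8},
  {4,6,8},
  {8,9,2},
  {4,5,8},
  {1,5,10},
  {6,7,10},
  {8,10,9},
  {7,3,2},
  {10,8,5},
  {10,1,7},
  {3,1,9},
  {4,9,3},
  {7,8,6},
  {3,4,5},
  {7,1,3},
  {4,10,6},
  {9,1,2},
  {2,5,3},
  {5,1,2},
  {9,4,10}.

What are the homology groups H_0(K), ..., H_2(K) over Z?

We work with the vertex ordering 1 < 2 < 3 < 4 < 5 < 6 < 7 < 8 < 9 < 10. The simplices of K, each written with vertices in increasing order, are:

  0-simplices (10): [1], [2], [3], [4], [5], [6], [7], [8], [9], [10]
  1-simplices (30): (30 of them)
  2-simplices (20): (20 of them)

giving chain groups C_0 ≅ Z^10, C_1 ≅ Z^30, C_2 ≅ Z^20.

∂_1: C_1 → C_0 is given by ∂[p,q] = [q] − [p].
This gives a 10×30 integer matrix of rank 9; reducing to Smith normal form yields diagonal entries (1,1,1,1,1,1,1,1,1).

∂_2: C_2 → C_1 sends each 2-simplex [p,q,r] to [q,r] − [p,r] + [p,q]. For instance
  ∂[1,2,9] = [2,9] − [1,9] + [1,2],
  ∂[3,4,5] = [4,5] − [3,5] + [3,4].
This gives a 30×20 integer matrix of rank 20; reducing to Smith normal form yields diagonal entries (1,1,1,1,1,1,1,1,1,1,1,1,1,1,1,1,1,1,1,2).

Reading off H_k = ker ∂_k / im ∂_{k+1}:

  H_0: rank C_0 − rank ∂_1 = 10 − 9 = 1, and the invariant factors of ∂_1 are all 1, so H_0 ≅ Z.
  H_1: rank ker ∂_1 − rank ∂_2 = (30 − 9) − 20 = 1, and ∂_2 has invariant factor 2 > 1, so H_1 ≅ Z ⊕ Z/2.
  H_2: rank ker ∂_2 − rank ∂_3 = (20 − 20) − 0 = 0, and there is no ∂_3, so H_2 ≅ 0.

(K is a triangulation of the Klein bottle.)

H_0 ≅ Z,  H_1 ≅ Z ⊕ Z/2,  H_2 = 0.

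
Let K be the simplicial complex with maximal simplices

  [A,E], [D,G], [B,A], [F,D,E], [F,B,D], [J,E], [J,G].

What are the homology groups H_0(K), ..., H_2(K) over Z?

H_0 = Z,  H_1 = Z^2,  H_2 = 0.

We work with the vertex ordering A < B < D < E < F < G < J. The simplices of K, each written with vertices in increasing order, are:

  0-simplices (7): A, B, D, E, F, G, J
  1-simplices (10): AB, AE, BD, BF, DE, DF, DG, EF, EJ, GJ
  2-simplices (2): BDF, DEF

Hence C_0 ≅ Z^7, C_1 ≅ Z^10, C_2 ≅ Z^2.

Boundary ∂_1: C_1 → C_0 sends each edge [p,q] (with p < q) to q − p. For instance
  ∂BD = D − B.
This gives a 7×10 integer matrix of rank 6; reducing to Smith normal form yields diagonal entries (1,1,1,1,1,1).

Boundary ∂_2: C_2 → C_1 sends each 2-simplex [p,q,r] to [q,r] − [p,r] + [p,q]. For instance
  ∂DEF = EF − DF + DE,
  ∂BDF = DF − BF + BD.
The 10×2 boundary matrix has rank 2 and Smith normal form diag(1,1).

Computing H_k = (kernel of ∂_k) / (image of ∂_{k+1}):

  H_0: rank C_0 − rank ∂_1 = 7 − 6 = 1, and the invariant factors of ∂_1 are all 1, so H_0 ≅ Z.
  H_1: rank ker ∂_1 − rank ∂_2 = (10 − 6) − 2 = 2, and the invariant factors of ∂_2 are all 1, so H_1 ≅ Z^2.
  H_2: rank ker ∂_2 − rank ∂_3 = (2 − 2) − 0 = 0, and there is no ∂_3, so H_2 ≅ 0.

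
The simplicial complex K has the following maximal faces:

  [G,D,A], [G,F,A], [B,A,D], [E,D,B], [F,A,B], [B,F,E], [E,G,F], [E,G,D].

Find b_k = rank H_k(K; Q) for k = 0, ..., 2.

K has 6 vertices, 12 edges, 8 triangles.
rank ∂_0 = 0, rank ∂_1 = 5 ⇒ b_0 = 6 − 0 − 5 = 1; all invariant factors of ∂_1 are 1 so no torsion. So H_0 = Z.
rank ∂_1 = 5, rank ∂_2 = 7 ⇒ b_1 = 12 − 5 − 7 = 0; all invariant factors of ∂_2 are 1 so no torsion. So H_1 = 0.
rank ∂_2 = 7, rank ∂_3 = 0 ⇒ b_2 = 8 − 7 − 0 = 1. So H_2 = Z.

b_0 = 1, b_1 = 0, b_2 = 1.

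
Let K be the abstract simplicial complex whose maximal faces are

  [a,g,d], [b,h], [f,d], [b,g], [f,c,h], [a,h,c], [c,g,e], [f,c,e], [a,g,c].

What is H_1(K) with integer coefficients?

K has 8 vertices, 15 edges, 6 triangles.
rank ∂_1 = 7, rank ∂_2 = 6 ⇒ b_1 = 15 − 7 − 6 = 2; all invariant factors of ∂_2 are 1 so no torsion. So H_1 = Z^2.

H_1 ≅ Z^2.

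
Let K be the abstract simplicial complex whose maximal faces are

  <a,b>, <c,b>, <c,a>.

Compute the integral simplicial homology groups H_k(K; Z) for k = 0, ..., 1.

H_0 ≅ Z,  H_1 ≅ Z.

We work with the vertex ordering a < b < c. The simplices of K, each written with vertices in increasing order, are:

  0-simplices (3): a, b, c
  1-simplices (3): ab, ac, bc

so the chain groups are C_0 ≅ Z^3, C_1 ≅ Z^3.

The boundary map ∂_1: C_1 → C_0 is given by ∂[p,q] = [q] − [p]. For instance
  ∂ac = c − a.
The 3×3 boundary matrix has rank 2 and Smith normal form diag(1,1).

Reading off H_k = ker ∂_k / im ∂_{k+1}:

  H_0: rank C_0 − rank ∂_1 = 3 − 2 = 1, and the invariant factors of ∂_1 are all 1, so H_0 ≅ Z.
  H_1: rank ker ∂_1 − rank ∂_2 = (3 − 2) − 0 = 1, and there is no ∂_2, so H_1 ≅ Z.

As a check, the Euler characteristic is 3 − 3 = 0, which agrees with 1 − 1 = 0.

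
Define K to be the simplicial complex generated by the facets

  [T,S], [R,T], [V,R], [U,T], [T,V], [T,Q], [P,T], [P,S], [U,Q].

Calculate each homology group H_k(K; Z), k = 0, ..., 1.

H_0 ≅ Z,  H_1 ≅ Z^3.

Order the vertices as P < Q < R < S < T < U < V. Listing each simplex with vertices in this order, K has dimension 1 with simplices:

  0-simplices (7): P, Q, R, S, T, U, V
  1-simplices (9): PS, PT, QT, QU, RT, RV, ST, TU, TV

Hence C_0 ≅ Z^7, C_1 ≅ Z^9.

Boundary ∂_1: C_1 → C_0 sends each edge [p,q] (with p < q) to q − p.
The 7×9 boundary matrix has rank 6 and Smith normal form diag(1,1,1,1,1,1).

From H_k ≅ ker(∂_k) / im(∂_{k+1}) we obtain:

  H_0: rank C_0 − rank ∂_1 = 7 − 6 = 1, and the invariant factors of ∂_1 are all 1, so H_0 ≅ Z.
  H_1: rank ker ∂_1 − rank ∂_2 = (9 − 6) − 0 = 3, and there is no ∂_2, so H_1 ≅ Z^3.

As a check, the Euler characteristic is 7 − 9 = -2, which agrees with 1 − 3 = -2.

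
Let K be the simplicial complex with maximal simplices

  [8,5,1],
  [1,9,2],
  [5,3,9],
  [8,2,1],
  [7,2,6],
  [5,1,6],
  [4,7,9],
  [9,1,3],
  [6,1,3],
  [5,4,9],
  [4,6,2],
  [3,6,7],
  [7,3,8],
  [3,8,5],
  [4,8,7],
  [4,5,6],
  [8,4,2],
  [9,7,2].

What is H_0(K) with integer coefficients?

K has 9 vertices, 27 edges, 18 triangles.
rank ∂_0 = 0, rank ∂_1 = 8 ⇒ b_0 = 9 − 0 − 8 = 1; all invariant factors of ∂_1 are 1 so no torsion. So H_0 ≅ Z.

H_0 ≅ Z.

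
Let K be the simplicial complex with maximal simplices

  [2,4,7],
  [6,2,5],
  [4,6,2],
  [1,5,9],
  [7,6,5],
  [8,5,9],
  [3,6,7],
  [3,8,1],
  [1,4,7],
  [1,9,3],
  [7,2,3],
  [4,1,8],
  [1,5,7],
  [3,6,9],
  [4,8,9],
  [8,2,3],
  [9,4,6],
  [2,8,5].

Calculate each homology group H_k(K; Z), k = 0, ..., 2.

K has 9 vertices, 27 edges, 18 triangles.
rank ∂_0 = 0, rank ∂_1 = 8 ⇒ b_0 = 9 − 0 − 8 = 1; all invariant factors of ∂_1 are 1 so no torsion. So H_0 = Z.
rank ∂_1 = 8, rank ∂_2 = 18 ⇒ b_1 = 27 − 8 − 18 = 1; ∂_2 has invariant factor(s) [2] giving torsion. So H_1 = Z ⊕ Z_2.
rank ∂_2 = 18, rank ∂_3 = 0 ⇒ b_2 = 18 − 18 − 0 = 0. So H_2 = 0.

H_0 = Z,  H_1 = Z ⊕ Z_2,  H_2 = 0.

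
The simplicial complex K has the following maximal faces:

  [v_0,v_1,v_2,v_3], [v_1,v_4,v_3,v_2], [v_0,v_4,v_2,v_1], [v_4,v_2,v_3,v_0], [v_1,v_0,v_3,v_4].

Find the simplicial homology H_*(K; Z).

Fix the vertex order v_0 < v_1 < v_2 < v_3 < v_4 and write every simplex with vertices in increasing order. Then dim K = 3 and the simplices of K are:

  0-simplices (5): [v_0], [v_1], [v_2], [v_3], [v_4]
  1-simplices (10): [v_0,v_1], [v_0,v_2], [v_0,v_3], [v_0,v_4], [v_1,v_2], [v_1,v_3], [v_1,v_4], [v_2,v_3], [v_2,v_4], [v_3,v_4]
  2-simplices (10): [v_0,v_1,v_2], [v_0,v_1,v_3], [v_0,v_1,v_4], [v_0,v_2,v_3], [v_0,v_2,v_4], [v_0,v_3,v_4], [v_1,v_2,v_3], [v_1,v_2,v_4], [v_1,v_3,v_4], [v_2,v_3,v_4]
  3-simplices (5): [v_0,v_1,v_2,v_3], [v_0,v_1,v_2,v_4], [v_0,v_1,v_3,v_4], [v_0,v_2,v_3,v_4], [v_1,v_2,v_3,v_4]

so the chain groups are C_0 ≅ Z^5, C_1 ≅ Z^10, C_2 ≅ Z^10, C_3 ≅ Z^5.

∂_1: C_1 → C_0 is given by ∂[p,q] = [q] − [p].
The 5×10 boundary matrix has rank 4 and Smith normal form diag(1,1,1,1).

The boundary map ∂_2: C_2 → C_1 sends each 2-simplex [p,q,r] to [q,r] − [p,r] + [p,q]. For instance
  ∂[v_0,v_2,v_3] = [v_2,v_3] − [v_0,v_3] + [v_0,v_2],
  ∂[v_0,v_1,v_4] = [v_1,v_4] − [v_0,v_4] + [v_0,v_1].
The 10×10 boundary matrix has rank 6 and Smith normal form diag(1,1,1,1,1,1).

∂_3: C_3 → C_2 sends each 3-simplex σ to the alternating sum Σ_i (−1)^i (σ with its i-th vertex removed). For instance
  ∂[v_0,v_1,v_3,v_4] = [v_1,v_3,v_4] − [v_0,v_3,v_4] + [v_0,v_1,v_4] − [v_0,v_1,v_3],
  ∂[v_0,v_1,v_2,v_4] = [v_1,v_2,v_4] − [v_0,v_2,v_4] + [v_0,v_1,v_4] − [v_0,v_1,v_2].
The resulting 10×5 matrix has rank 4, and its Smith normal form has invariant factors (1,1,1,1).

From H_k ≅ ker(∂_k) / im(∂_{k+1}) we obtain:

  H_0: rank C_0 − rank ∂_1 = 5 − 4 = 1, and the invariant factors of ∂_1 are all 1, so H_0 ≅ Z.
  H_1: rank ker ∂_1 − rank ∂_2 = (10 − 4) − 6 = 0, and the invariant factors of ∂_2 are all 1, so H_1 ≅ 0.
  H_2: rank ker ∂_2 − rank ∂_3 = (10 − 6) − 4 = 0, and the invariant factors of ∂_3 are all 1, so H_2 ≅ 0.
  H_3: rank ker ∂_3 − rank ∂_4 = (5 − 4) − 0 = 1, and there is no ∂_4, so H_3 ≅ Z.

H_0 ≅ Z,  H_1 = 0,  H_2 = 0,  H_3 ≅ Z.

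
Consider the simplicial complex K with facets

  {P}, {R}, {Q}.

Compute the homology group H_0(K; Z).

Order the vertices as P < Q < R. Listing each simplex with vertices in this order, K has dimension 0 with simplices:

  0-simplices (3): P, Q, R

so the chain groups are C_0 ≅ Z^3.

Reading off H_k = ker ∂_k / im ∂_{k+1}:

  H_0: rank C_0 − rank ∂_1 = 3 − 0 = 3, and there is no ∂_1, so H_0 = Z^3.

H_0 = Z^3.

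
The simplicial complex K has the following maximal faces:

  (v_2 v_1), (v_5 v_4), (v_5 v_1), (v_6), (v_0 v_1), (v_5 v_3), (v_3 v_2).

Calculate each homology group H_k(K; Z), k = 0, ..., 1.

Fix the vertex order v_0 < v_1 < v_2 < v_3 < v_4 < v_5 < v_6 and write every simplex with vertices in increasing order. Then dim K = 1 and the simplices of K are:

  0-simplices (7): [v_0], [v_1], [v_2], [v_3], [v_4], [v_5], [v_6]
  1-simplices (6): [v_0,v_1], [v_1,v_2], [v_1,v_5], [v_2,v_3], [v_3,v_5], [v_4,v_5]

so the chain groups are C_0 ≅ Z^7, C_1 ≅ Z^6.

∂_1: C_1 → C_0 maps an edge to its endpoints' difference, ∂[p,q] = q − p. For instance
  ∂[v_3,v_5] = [v_5] − [v_3].
This gives a 7×6 integer matrix of rank 5; reducing to Smith normal form yields diagonal entries (1,1,1,1,1).

Reading off H_k = ker ∂_k / im ∂_{k+1}:

  H_0: rank C_0 − rank ∂_1 = 7 − 5 = 2, and the invariant factors of ∂_1 are all 1, so H_0 ≅ Z^2.
  H_1: rank ker ∂_1 − rank ∂_2 = (6 − 5) − 0 = 1, and there is no ∂_2, so H_1 ≅ Z.

As a check, the Euler characteristic is 7 − 6 = 1, which agrees with 2 − 1 = 1.

H_0 ≅ Z^2,  H_1 ≅ Z.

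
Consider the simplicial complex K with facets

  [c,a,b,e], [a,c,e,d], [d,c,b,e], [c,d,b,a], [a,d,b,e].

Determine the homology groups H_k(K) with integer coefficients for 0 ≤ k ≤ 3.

H_0 ≅ Z,  H_1 = 0,  H_2 = 0,  H_3 ≅ Z.

Take the total order a < b < c < d < e on the vertex set. Then K (dimension 3) consists of the simplices:

  0-simplices (5): a, b, c, d, e
  1-simplices (10): ab, ac, ad, ae, bc, bd, be, cd, ce, de
  2-simplices (10): abc, abd, abe, acd, ace, ade, bcd, bce, bde, cde
  3-simplices (5): abcd, abce, abde, acde, bcde

Hence C_0 ≅ Z^5, C_1 ≅ Z^10, C_2 ≅ Z^10, C_3 ≅ Z^5.

Boundary ∂_1: C_1 → C_0 maps an edge to its endpoints' difference, ∂[p,q] = q − p.
The 5×10 boundary matrix has rank 4 and Smith normal form diag(1,1,1,1).

The boundary map ∂_2: C_2 → C_1 sends each 2-simplex [p,q,r] to [q,r] − [p,r] + [p,q]. For instance
  ∂acd = cd − ad + ac,
  ∂abe = be − ae + ab.
The resulting 10×10 matrix has rank 6, and its Smith normal form has invariant factors (1,1,1,1,1,1).

∂_3: C_3 → C_2 sends each 3-simplex σ to the alternating sum Σ_i (−1)^i (σ with its i-th vertex removed). For instance
  ∂acde = cde − ade + ace − acd,
  ∂abde = bde − ade + abe − abd.
As a 10×5 matrix over Z this has rank 4, with invariant factors (1,1,1,1).

Now H_k = ker ∂_k / im ∂_{k+1}, so:

  H_0: rank C_0 − rank ∂_1 = 5 − 4 = 1, and the invariant factors of ∂_1 are all 1, so H_0 = Z.
  H_1: rank ker ∂_1 − rank ∂_2 = (10 − 4) − 6 = 0, and the invariant factors of ∂_2 are all 1, so H_1 = 0.
  H_2: rank ker ∂_2 − rank ∂_3 = (10 − 6) − 4 = 0, and the invariant factors of ∂_3 are all 1, so H_2 = 0.
  H_3: rank ker ∂_3 − rank ∂_4 = (5 − 4) − 0 = 1, and there is no ∂_4, so H_3 = Z.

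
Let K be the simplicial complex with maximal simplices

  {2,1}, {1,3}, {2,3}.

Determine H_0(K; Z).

Take the total order 1 < 2 < 3 on the vertex set. Then K (dimension 1) consists of the simplices:

  0-simplices (3): [1], [2], [3]
  1-simplices (3): [1,2], [1,3], [2,3]

Hence C_0 ≅ Z^3, C_1 ≅ Z^3.

The boundary map ∂_1: C_1 → C_0 sends each edge [p,q] (with p < q) to q − p. For instance
  ∂[1,2] = [2] − [1].
The 3×3 boundary matrix has rank 2 and Smith normal form diag(1,1).

From H_k ≅ ker(∂_k) / im(∂_{k+1}) we obtain:

  H_0: rank C_0 − rank ∂_1 = 3 − 2 = 1, and the invariant factors of ∂_1 are all 1, so H_0 ≅ Z.

H_0 = Z.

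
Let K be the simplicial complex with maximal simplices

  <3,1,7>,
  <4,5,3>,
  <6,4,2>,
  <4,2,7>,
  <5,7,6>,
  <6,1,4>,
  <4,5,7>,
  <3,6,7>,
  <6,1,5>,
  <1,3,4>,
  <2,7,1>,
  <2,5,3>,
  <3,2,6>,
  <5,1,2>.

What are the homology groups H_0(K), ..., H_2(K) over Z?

We work with the vertex ordering 1 < 2 < 3 < 4 < 5 < 6 < 7. The simplices of K, each written with vertices in increasing order, are:

  0-simplices (7): [1], [2], [3], [4], [5], [6], [7]
  1-simplices (21): [1,2], [1,3], [1,4], [1,5], [1,6], [1,7], [2,3], [2,4], [2,5], [2,6], [2,7], [3,4], [3,5], [3,6], [3,7], [4,5], [4,6], [4,7], [5,6], [5,7], [6,7]
  2-simplices (14): [1,2,5], [1,2,7], [1,3,4], [1,3,7], [1,4,6], [1,5,6], [2,3,5], [2,3,6], [2,4,6], [2,4,7], [3,4,5], [3,6,7], [4,5,7], [5,6,7]

so the chain groups are C_0 ≅ Z^7, C_1 ≅ Z^21, C_2 ≅ Z^14.

Boundary ∂_1: C_1 → C_0 sends each edge [p,q] (with p < q) to q − p. For instance
  ∂[1,7] = [7] − [1].
As a 7×21 matrix over Z this has rank 6, with invariant factors (1,1,1,1,1,1).

Boundary ∂_2: C_2 → C_1 acts by ∂[p,q,r] = [q,r] − [p,r] + [p,q]. For instance
  ∂[4,5,7] = [5,7] − [4,7] + [4,5],
  ∂[1,5,6] = [5,6] − [1,6] + [1,5].
The 21×14 boundary matrix has rank 13 and Smith normal form diag(1,1,1,1,1,1,1,1,1,1,1,1,1).

Now H_k = ker ∂_k / im ∂_{k+1}, so:

  H_0: rank C_0 − rank ∂_1 = 7 − 6 = 1, and the invariant factors of ∂_1 are all 1, so H_0 ≅ Z.
  H_1: rank ker ∂_1 − rank ∂_2 = (21 − 6) − 13 = 2, and the invariant factors of ∂_2 are all 1, so H_1 ≅ Z^2.
  H_2: rank ker ∂_2 − rank ∂_3 = (14 − 13) − 0 = 1, and there is no ∂_3, so H_2 ≅ Z.

(K is a triangulation of the torus T^2.)

H_0 ≅ Z,  H_1 ≅ Z^2,  H_2 ≅ Z.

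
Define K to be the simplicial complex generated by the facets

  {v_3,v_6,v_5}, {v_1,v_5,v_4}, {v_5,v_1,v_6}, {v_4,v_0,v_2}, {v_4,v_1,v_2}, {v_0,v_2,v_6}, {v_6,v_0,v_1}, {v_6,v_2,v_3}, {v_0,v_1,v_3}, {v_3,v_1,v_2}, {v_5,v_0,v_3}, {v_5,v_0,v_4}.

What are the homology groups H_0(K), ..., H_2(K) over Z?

H_0 ≅ Z,  H_1 ≅ Z/2,  H_2 = 0.

Fix the vertex order v_0 < v_1 < v_2 < v_3 < v_4 < v_5 < v_6 and write every simplex with vertices in increasing order. Then dim K = 2 and the simplices of K are:

  0-simplices (7): [v_0], [v_1], [v_2], [v_3], [v_4], [v_5], [v_6]
  1-simplices (18): (18 of them)
  2-simplices (12): (12 of them)

giving chain groups C_0 ≅ Z^7, C_1 ≅ Z^18, C_2 ≅ Z^12.

Boundary ∂_1: C_1 → C_0 sends each edge [p,q] (with p < q) to q − p. For instance
  ∂[v_3,v_6] = [v_6] − [v_3].
This gives a 7×18 integer matrix of rank 6; reducing to Smith normal form yields diagonal entries (1,1,1,1,1,1).

∂_2: C_2 → C_1 sends each 2-simplex [p,q,r] to [q,r] − [p,r] + [p,q]. For instance
  ∂[v_0,v_1,v_3] = [v_1,v_3] − [v_0,v_3] + [v_0,v_1],
  ∂[v_0,v_2,v_6] = [v_2,v_6] − [v_0,v_6] + [v_0,v_2].
The 18×12 boundary matrix has rank 12 and Smith normal form diag(1,1,1,1,1,1,1,1,1,1,1,2).

Now H_k = ker ∂_k / im ∂_{k+1}, so:

  H_0: rank C_0 − rank ∂_1 = 7 − 6 = 1, and the invariant factors of ∂_1 are all 1, so H_0 = Z.
  H_1: rank ker ∂_1 − rank ∂_2 = (18 − 6) − 12 = 0, and ∂_2 has invariant factor 2 > 1, so H_1 = Z/2.
  H_2: rank ker ∂_2 − rank ∂_3 = (12 − 12) − 0 = 0, and there is no ∂_3, so H_2 = 0.

As a check, the Euler characteristic is 7 − 18 + 12 = 1, which agrees with 1 − 0 + 0 = 1.
(K is a triangulation of the real projective plane RP^2.)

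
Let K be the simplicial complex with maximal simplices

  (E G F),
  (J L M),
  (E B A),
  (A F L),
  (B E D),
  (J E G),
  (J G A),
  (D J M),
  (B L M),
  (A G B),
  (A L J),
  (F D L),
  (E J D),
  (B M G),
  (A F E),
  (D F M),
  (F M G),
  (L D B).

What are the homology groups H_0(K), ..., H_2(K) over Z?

Take the total order A < B < D < E < F < G < J < L < M on the vertex set. Then K (dimension 2) consists of the simplices:

  0-simplices (9): A, B, D, E, F, G, J, L, M
  1-simplices (27): AB, AE, AF, AG, AJ, AL, BD, BE, BG, BL, BM, DE, DF, DJ, DL, DM, EF, EG, EJ, FG, FL, FM, GJ, GM, JL, JM, LM
  2-simplices (18): ABE, ABG, AEF, AFL, AGJ, AJL, BDE, BDL, BGM, BLM, DEJ, DFL, DFM, DJM, EFG, EGJ, FGM, JLM

so the chain groups are C_0 ≅ Z^9, C_1 ≅ Z^27, C_2 ≅ Z^18.

Boundary ∂_1: C_1 → C_0 is given by ∂[p,q] = [q] − [p]. For instance
  ∂JL = L − J.
As a 9×27 matrix over Z this has rank 8, with invariant factors (1,1,1,1,1,1,1,1).

∂_2: C_2 → C_1 sends each 2-simplex [p,q,r] to [q,r] − [p,r] + [p,q]. For instance
  ∂FGM = GM − FM + FG,
  ∂DFM = FM − DM + DF.
This gives a 27×18 integer matrix of rank 18; reducing to Smith normal form yields diagonal entries (1,1,1,1,1,1,1,1,1,1,1,1,1,1,1,1,1,2).

Computing H_k = (kernel of ∂_k) / (image of ∂_{k+1}):

  H_0: rank C_0 − rank ∂_1 = 9 − 8 = 1, and the invariant factors of ∂_1 are all 1, so H_0 = Z.
  H_1: rank ker ∂_1 − rank ∂_2 = (27 − 8) − 18 = 1, and ∂_2 has invariant factor 2 > 1, so H_1 = Z × Z/2.
  H_2: rank ker ∂_2 − rank ∂_3 = (18 − 18) − 0 = 0, and there is no ∂_3, so H_2 = 0.

As a check, the Euler characteristic is 9 − 27 + 18 = 0, which agrees with 1 − 1 + 0 = 0.

H_0 ≅ Z,  H_1 ≅ Z × Z/2,  H_2 = 0.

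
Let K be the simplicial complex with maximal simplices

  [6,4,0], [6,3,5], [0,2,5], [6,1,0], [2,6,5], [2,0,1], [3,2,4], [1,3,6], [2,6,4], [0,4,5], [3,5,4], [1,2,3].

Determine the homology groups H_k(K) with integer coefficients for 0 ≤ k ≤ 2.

Fix the vertex order 0 < 1 < 2 < 3 < 4 < 5 < 6 and write every simplex with vertices in increasing order. Then dim K = 2 and the simplices of K are:

  0-simplices (7): [0], [1], [2], [3], [4], [5], [6]
  1-simplices (18): [0,1], [0,2], [0,4], [0,5], [0,6], [1,2], [1,3], [1,6], [2,3], [2,4], [2,5], [2,6], [3,4], [3,5], [3,6], [4,5], [4,6], [5,6]
  2-simplices (12): [0,1,2], [0,1,6], [0,2,5], [0,4,5], [0,4,6], [1,2,3], [1,3,6], [2,3,4], [2,4,6], [2,5,6], [3,4,5], [3,5,6]

so the chain groups are C_0 ≅ Z^7, C_1 ≅ Z^18, C_2 ≅ Z^12.

The boundary map ∂_1: C_1 → C_0 is given by ∂[p,q] = [q] − [p]. For instance
  ∂[1,3] = [3] − [1].
This gives a 7×18 integer matrix of rank 6; reducing to Smith normal form yields diagonal entries (1,1,1,1,1,1).

Boundary ∂_2: C_2 → C_1 maps a triangle to the signed sum of its edges. For instance
  ∂[2,5,6] = [5,6] − [2,6] + [2,5],
  ∂[1,2,3] = [2,3] − [1,3] + [1,2].
This gives a 18×12 integer matrix of rank 12; reducing to Smith normal form yields diagonal entries (1,1,1,1,1,1,1,1,1,1,1,2).

Reading off H_k = ker ∂_k / im ∂_{k+1}:

  H_0: rank C_0 − rank ∂_1 = 7 − 6 = 1, and the invariant factors of ∂_1 are all 1, so H_0 = Z.
  H_1: rank ker ∂_1 − rank ∂_2 = (18 − 6) − 12 = 0, and ∂_2 has invariant factor 2 > 1, so H_1 = Z/2.
  H_2: rank ker ∂_2 − rank ∂_3 = (12 − 12) − 0 = 0, and there is no ∂_3, so H_2 = 0.

H_0 = Z,  H_1 = Z/2,  H_2 = 0.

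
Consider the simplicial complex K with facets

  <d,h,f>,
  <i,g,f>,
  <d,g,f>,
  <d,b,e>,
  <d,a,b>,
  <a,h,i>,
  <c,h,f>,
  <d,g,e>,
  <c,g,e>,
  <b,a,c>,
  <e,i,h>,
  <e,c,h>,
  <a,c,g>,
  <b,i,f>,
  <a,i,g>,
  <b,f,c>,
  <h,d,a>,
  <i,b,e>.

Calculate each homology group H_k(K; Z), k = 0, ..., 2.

K has 9 vertices, 27 edges, 18 triangles.
rank ∂_0 = 0, rank ∂_1 = 8 ⇒ b_0 = 9 − 0 − 8 = 1; all invariant factors of ∂_1 are 1 so no torsion. So H_0 = Z.
rank ∂_1 = 8, rank ∂_2 = 17 ⇒ b_1 = 27 − 8 − 17 = 2; all invariant factors of ∂_2 are 1 so no torsion. So H_1 = Z^2.
rank ∂_2 = 17, rank ∂_3 = 0 ⇒ b_2 = 18 − 17 − 0 = 1. So H_2 = Z.

H_0 ≅ Z,  H_1 ≅ Z^2,  H_2 ≅ Z.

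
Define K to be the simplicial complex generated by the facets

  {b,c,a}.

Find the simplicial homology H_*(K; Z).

H_0 = Z,  H_1 = 0,  H_2 = 0.

We work with the vertex ordering a < b < c. The simplices of K, each written with vertices in increasing order, are:

  0-simplices (3): a, b, c
  1-simplices (3): ab, ac, bc
  2-simplices (1): abc

Hence C_0 ≅ Z^3, C_1 ≅ Z^3, C_2 ≅ Z^1.

The boundary map ∂_1: C_1 → C_0 sends each edge [p,q] (with p < q) to q − p. For instance
  ∂ac = c − a.
The 3×3 boundary matrix has rank 2 and Smith normal form diag(1,1).

∂_2: C_2 → C_1 maps a triangle to the signed sum of its edges. For instance
  ∂abc = bc − ac + ab.
As a 3×1 matrix over Z this has rank 1, with invariant factors (1).

Computing H_k = (kernel of ∂_k) / (image of ∂_{k+1}):

  H_0: rank C_0 − rank ∂_1 = 3 − 2 = 1, and the invariant factors of ∂_1 are all 1, so H_0 = Z.
  H_1: rank ker ∂_1 − rank ∂_2 = (3 − 2) − 1 = 0, and the invariant factors of ∂_2 are all 1, so H_1 = 0.
  H_2: rank ker ∂_2 − rank ∂_3 = (1 − 1) − 0 = 0, and there is no ∂_3, so H_2 = 0.

As a check, the Euler characteristic is 3 − 3 + 1 = 1, which agrees with 1 − 0 + 0 = 1.
(K is a triangulation of the 2-simplex.)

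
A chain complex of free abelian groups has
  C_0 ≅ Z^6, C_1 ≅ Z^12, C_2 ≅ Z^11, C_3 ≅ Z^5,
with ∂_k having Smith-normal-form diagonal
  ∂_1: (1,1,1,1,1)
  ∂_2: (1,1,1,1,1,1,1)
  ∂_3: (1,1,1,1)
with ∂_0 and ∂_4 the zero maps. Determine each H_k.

H_0: b_0 = 6 − 0 − 5 = 1; torsion from ∂_1 factors > 1: none. So H_0 ≅ Z.
H_1: b_1 = 12 − 5 − 7 = 0; torsion from ∂_2 factors > 1: none. So H_1 ≅ 0.
H_2: b_2 = 11 − 7 − 4 = 0; torsion from ∂_3 factors > 1: none. So H_2 ≅ 0.
H_3: b_3 = 5 − 4 − 0 = 1; torsion from ∂_4 factors > 1: none. So H_3 ≅ Z.

H_0 ≅ Z,  H_1 = 0,  H_2 = 0,  H_3 ≅ Z.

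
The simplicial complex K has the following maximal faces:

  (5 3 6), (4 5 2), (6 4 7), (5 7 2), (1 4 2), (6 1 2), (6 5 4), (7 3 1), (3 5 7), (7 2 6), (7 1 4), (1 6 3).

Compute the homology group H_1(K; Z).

H_1 = Z/2.

K has 7 vertices, 18 edges, 12 triangles.
rank ∂_1 = 6, rank ∂_2 = 12 ⇒ b_1 = 18 − 6 − 12 = 0; ∂_2 has invariant factor(s) [2] giving torsion. So H_1 ≅ Z/2.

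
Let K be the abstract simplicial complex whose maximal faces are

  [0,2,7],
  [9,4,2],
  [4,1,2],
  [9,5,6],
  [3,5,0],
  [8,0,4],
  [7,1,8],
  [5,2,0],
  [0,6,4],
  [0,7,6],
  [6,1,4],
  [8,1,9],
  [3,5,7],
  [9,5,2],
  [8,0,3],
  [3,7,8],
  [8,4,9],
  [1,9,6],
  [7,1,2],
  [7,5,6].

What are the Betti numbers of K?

b_0 = 1, b_1 = 1, b_2 = 0.

Order the vertices as 0 < 1 < 2 < 3 < 4 < 5 < 6 < 7 < 8 < 9. Listing each simplex with vertices in this order, K has dimension 2 with simplices:

  0-simplices (10): [0], [1], [2], [3], [4], [5], [6], [7], [8], [9]
  1-simplices (30): (30 of them)
  2-simplices (20): (20 of them)

Hence C_0 ≅ Z^10, C_1 ≅ Z^30, C_2 ≅ Z^20.

∂_1: C_1 → C_0 is given by ∂[p,q] = [q] − [p]. For instance
  ∂[1,7] = [7] − [1].
As a 10×30 matrix over Z this has rank 9, with invariant factors (1,1,1,1,1,1,1,1,1).

The boundary map ∂_2: C_2 → C_1 maps a triangle to the signed sum of its edges. For instance
  ∂[2,5,9] = [5,9] − [2,9] + [2,5],
  ∂[1,6,9] = [6,9] − [1,9] + [1,6].
The 30×20 boundary matrix has rank 20 and Smith normal form diag(1,1,1,1,1,1,1,1,1,1,1,1,1,1,1,1,1,1,1,2).

Now H_k = ker ∂_k / im ∂_{k+1}, so:

  H_0: rank C_0 − rank ∂_1 = 10 − 9 = 1, and the invariant factors of ∂_1 are all 1, so H_0 ≅ Z.
  H_1: rank ker ∂_1 − rank ∂_2 = (30 − 9) − 20 = 1, and ∂_2 has invariant factor 2 > 1, so H_1 ≅ Z ⊕ Z_2.
  H_2: rank ker ∂_2 − rank ∂_3 = (20 − 20) − 0 = 0, and there is no ∂_3, so H_2 ≅ 0.

(K is a triangulation of the Klein bottle.)

Hence the Betti numbers are b_0 = 1, b_1 = 1, b_2 = 0.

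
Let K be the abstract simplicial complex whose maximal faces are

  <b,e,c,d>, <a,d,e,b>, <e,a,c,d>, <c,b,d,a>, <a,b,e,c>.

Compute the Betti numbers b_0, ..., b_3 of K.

b_0 = 1, b_1 = 0, b_2 = 0, b_3 = 1.

We work with the vertex ordering a < b < c < d < e. The simplices of K, each written with vertices in increasing order, are:

  0-simplices (5): a, b, c, d, e
  1-simplices (10): ab, ac, ad, ae, bc, bd, be, cd, ce, de
  2-simplices (10): abc, abd, abe, acd, ace, ade, bcd, bce, bde, cde
  3-simplices (5): abcd, abce, abde, acde, bcde

so the chain groups are C_0 ≅ Z^5, C_1 ≅ Z^10, C_2 ≅ Z^10, C_3 ≅ Z^5.

The boundary map ∂_1: C_1 → C_0 is given by ∂[p,q] = [q] − [p]. For instance
  ∂be = e − b.
As a 5×10 matrix over Z this has rank 4, with invariant factors (1,1,1,1).

The boundary map ∂_2: C_2 → C_1 maps a triangle to the signed sum of its edges. For instance
  ∂ace = ce − ae + ac,
  ∂ade = de − ae + ad.
This gives a 10×10 integer matrix of rank 6; reducing to Smith normal form yields diagonal entries (1,1,1,1,1,1).

∂_3: C_3 → C_2 sends each 3-simplex σ to the alternating sum Σ_i (−1)^i (σ with its i-th vertex removed). For instance
  ∂abde = bde − ade + abe − abd,
  ∂bcde = cde − bde + bce − bcd.
The resulting 10×5 matrix has rank 4, and its Smith normal form has invariant factors (1,1,1,1).

From H_k ≅ ker(∂_k) / im(∂_{k+1}) we obtain:

  H_0: rank C_0 − rank ∂_1 = 5 − 4 = 1, and the invariant factors of ∂_1 are all 1, so H_0 = Z.
  H_1: rank ker ∂_1 − rank ∂_2 = (10 − 4) − 6 = 0, and the invariant factors of ∂_2 are all 1, so H_1 = 0.
  H_2: rank ker ∂_2 − rank ∂_3 = (10 − 6) − 4 = 0, and the invariant factors of ∂_3 are all 1, so H_2 = 0.
  H_3: rank ker ∂_3 − rank ∂_4 = (5 − 4) − 0 = 1, and there is no ∂_4, so H_3 = Z.

As a check, the Euler characteristic is 5 − 10 + 10 − 5 = 0, which agrees with 1 − 0 + 0 − 1 = 0.

Hence the Betti numbers are b_0 = 1, b_1 = 0, b_2 = 0, b_3 = 1.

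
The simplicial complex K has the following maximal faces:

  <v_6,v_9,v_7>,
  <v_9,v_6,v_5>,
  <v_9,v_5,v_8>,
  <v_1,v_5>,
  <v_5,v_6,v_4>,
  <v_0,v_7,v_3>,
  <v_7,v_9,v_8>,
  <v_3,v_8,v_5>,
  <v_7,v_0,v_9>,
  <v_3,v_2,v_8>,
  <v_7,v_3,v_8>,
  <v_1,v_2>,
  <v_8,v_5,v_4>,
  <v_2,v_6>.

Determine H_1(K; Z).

Fix the vertex order v_0 < v_1 < v_2 < v_3 < v_4 < v_5 < v_6 < v_7 < v_8 < v_9 and write every simplex with vertices in increasing order. Then dim K = 2 and the simplices of K are:

  0-simplices (10): [v_0], [v_1], [v_2], [v_3], [v_4], [v_5], [v_6], [v_7], [v_8], [v_9]
  1-simplices (22): (22 of them)
  2-simplices (11): (11 of them)

Hence C_0 ≅ Z^10, C_1 ≅ Z^22, C_2 ≅ Z^11.

The boundary map ∂_1: C_1 → C_0 is given by ∂[p,q] = [q] − [p].
The resulting 10×22 matrix has rank 9, and its Smith normal form has invariant factors (1,1,1,1,1,1,1,1,1).

∂_2: C_2 → C_1 sends each 2-simplex [p,q,r] to [q,r] − [p,r] + [p,q]. For instance
  ∂[v_4,v_5,v_6] = [v_5,v_6] − [v_4,v_6] + [v_4,v_5],
  ∂[v_6,v_7,v_9] = [v_7,v_9] − [v_6,v_9] + [v_6,v_7].
The resulting 22×11 matrix has rank 11, and its Smith normal form has invariant factors (1,1,1,1,1,1,1,1,1,1,1).

From H_k ≅ ker(∂_k) / im(∂_{k+1}) we obtain:

  H_1: rank ker ∂_1 − rank ∂_2 = (22 − 9) − 11 = 2, and the invariant factors of ∂_2 are all 1, so H_1 = Z^2.

H_1 ≅ Z^2.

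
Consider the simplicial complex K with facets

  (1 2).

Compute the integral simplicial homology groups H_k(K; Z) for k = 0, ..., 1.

Take the total order 1 < 2 on the vertex set. Then K (dimension 1) consists of the simplices:

  0-simplices (2): [1], [2]
  1-simplices (1): [1,2]

Hence C_0 ≅ Z^2, C_1 ≅ Z^1.

∂_1: C_1 → C_0 sends each edge [p,q] (with p < q) to q − p.
The 2×1 boundary matrix has rank 1 and Smith normal form diag(1).

Now H_k = ker ∂_k / im ∂_{k+1}, so:

  H_0: rank C_0 − rank ∂_1 = 2 − 1 = 1, and the invariant factors of ∂_1 are all 1, so H_0 ≅ Z.
  H_1: rank ker ∂_1 − rank ∂_2 = (1 − 1) − 0 = 0, and there is no ∂_2, so H_1 ≅ 0.

As a check, the Euler characteristic is 2 − 1 = 1, which agrees with 1 − 0 = 1.

H_0 ≅ Z,  H_1 = 0.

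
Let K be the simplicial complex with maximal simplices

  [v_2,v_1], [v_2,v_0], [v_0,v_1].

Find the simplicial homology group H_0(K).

Order the vertices as v_0 < v_1 < v_2. Listing each simplex with vertices in this order, K has dimension 1 with simplices:

  0-simplices (3): [v_0], [v_1], [v_2]
  1-simplices (3): [v_0,v_1], [v_0,v_2], [v_1,v_2]

so the chain groups are C_0 ≅ Z^3, C_1 ≅ Z^3.

Boundary ∂_1: C_1 → C_0 is given by ∂[p,q] = [q] − [p].
The 3×3 boundary matrix has rank 2 and Smith normal form diag(1,1).

Computing H_k = (kernel of ∂_k) / (image of ∂_{k+1}):

  H_0: rank C_0 − rank ∂_1 = 3 − 2 = 1, and the invariant factors of ∂_1 are all 1, so H_0 = Z.

H_0 ≅ Z.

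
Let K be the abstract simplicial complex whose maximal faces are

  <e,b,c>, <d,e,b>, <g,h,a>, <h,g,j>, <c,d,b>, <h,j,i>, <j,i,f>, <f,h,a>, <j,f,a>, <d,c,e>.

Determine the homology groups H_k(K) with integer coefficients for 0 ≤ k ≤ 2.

H_0 ≅ Z^2,  H_1 ≅ Z,  H_2 ≅ Z.

Fix the vertex order a < b < c < d < e < f < g < h < i < j and write every simplex with vertices in increasing order. Then dim K = 2 and the simplices of K are:

  0-simplices (10): a, b, c, d, e, f, g, h, i, j
  1-simplices (18): af, ag, ah, aj, bc, bd, be, cd, ce, de, fh, fi, fj, gh, gj, hi, hj, ij
  2-simplices (10): afh, afj, agh, bcd, bce, bde, cde, fij, ghj, hij

giving chain groups C_0 ≅ Z^10, C_1 ≅ Z^18, C_2 ≅ Z^10.

The boundary map ∂_1: C_1 → C_0 maps an edge to its endpoints' difference, ∂[p,q] = q − p.
This gives a 10×18 integer matrix of rank 8; reducing to Smith normal form yields diagonal entries (1,1,1,1,1,1,1,1).

Boundary ∂_2: C_2 → C_1 acts by ∂[p,q,r] = [q,r] − [p,r] + [p,q]. For instance
  ∂ghj = hj − gj + gh,
  ∂cde = de − ce + cd.
As a 18×10 matrix over Z this has rank 9, with invariant factors (1,1,1,1,1,1,1,1,1).

From H_k ≅ ker(∂_k) / im(∂_{k+1}) we obtain:

  H_0: rank C_0 − rank ∂_1 = 10 − 8 = 2, and the invariant factors of ∂_1 are all 1, so H_0 ≅ Z^2.
  H_1: rank ker ∂_1 − rank ∂_2 = (18 − 8) − 9 = 1, and the invariant factors of ∂_2 are all 1, so H_1 ≅ Z.
  H_2: rank ker ∂_2 − rank ∂_3 = (10 − 9) − 0 = 1, and there is no ∂_3, so H_2 ≅ Z.

As a check, the Euler characteristic is 10 − 18 + 10 = 2, which agrees with 2 − 1 + 1 = 2.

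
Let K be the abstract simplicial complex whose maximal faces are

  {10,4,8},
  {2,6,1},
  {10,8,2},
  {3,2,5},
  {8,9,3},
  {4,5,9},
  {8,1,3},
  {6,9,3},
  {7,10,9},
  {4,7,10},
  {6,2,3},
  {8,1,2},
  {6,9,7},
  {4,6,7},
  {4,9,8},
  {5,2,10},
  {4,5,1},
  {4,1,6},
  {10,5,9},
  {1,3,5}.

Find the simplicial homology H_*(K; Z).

We work with the vertex ordering 1 < 2 < 3 < 4 < 5 < 6 < 7 < 8 < 9 < 10. The simplices of K, each written with vertices in increasing order, are:

  0-simplices (10): [1], [2], [3], [4], [5], [6], [7], [8], [9], [10]
  1-simplices (30): (30 of them)
  2-simplices (20): (20 of them)

giving chain groups C_0 ≅ Z^10, C_1 ≅ Z^30, C_2 ≅ Z^20.

Boundary ∂_1: C_1 → C_0 sends each edge [p,q] (with p < q) to q − p. For instance
  ∂[3,5] = [5] − [3].
The 10×30 boundary matrix has rank 9 and Smith normal form diag(1,1,1,1,1,1,1,1,1).

The boundary map ∂_2: C_2 → C_1 sends each 2-simplex [p,q,r] to [q,r] − [p,r] + [p,q]. For instance
  ∂[1,4,6] = [4,6] − [1,6] + [1,4],
  ∂[1,3,5] = [3,5] − [1,5] + [1,3].
This gives a 30×20 integer matrix of rank 20; reducing to Smith normal form yields diagonal entries (1,1,1,1,1,1,1,1,1,1,1,1,1,1,1,1,1,1,1,2).

Now H_k = ker ∂_k / im ∂_{k+1}, so:

  H_0: rank C_0 − rank ∂_1 = 10 − 9 = 1, and the invariant factors of ∂_1 are all 1, so H_0 = Z.
  H_1: rank ker ∂_1 − rank ∂_2 = (30 − 9) − 20 = 1, and ∂_2 has invariant factor 2 > 1, so H_1 = Z ⊕ Z_2.
  H_2: rank ker ∂_2 − rank ∂_3 = (20 − 20) − 0 = 0, and there is no ∂_3, so H_2 = 0.

As a check, the Euler characteristic is 10 − 30 + 20 = 0, which agrees with 1 − 1 + 0 = 0.

H_0 = Z,  H_1 = Z ⊕ Z_2,  H_2 = 0.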